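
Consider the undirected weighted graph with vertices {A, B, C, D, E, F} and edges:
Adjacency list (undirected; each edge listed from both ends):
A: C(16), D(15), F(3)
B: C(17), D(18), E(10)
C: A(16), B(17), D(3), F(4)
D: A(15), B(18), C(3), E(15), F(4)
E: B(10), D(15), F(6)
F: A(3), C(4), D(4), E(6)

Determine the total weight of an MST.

26

Prim's algorithm from E:
Step 1: frontier [E F 6, B E 10, D E 15] → take E F (6); add F.
Step 2: frontier [B E 10, D E 15, A F 3, C F 4, D F 4] → take A F (3); add A.
Step 3: frontier [A D 15, A C 16, B E 10, D E 15, C F 4, D F 4] → take C F (4); add C.
Step 4: frontier [A D 15, C D 3, B C 17, B E 10, D E 15, D F 4] → take C D (3); add D.
Step 5: frontier [B C 17, B D 18, B E 10] → take B E (10); add B.
MST edges: E F, A F, C F, C D, B E; total weight 6+3+4+3+10 = 26.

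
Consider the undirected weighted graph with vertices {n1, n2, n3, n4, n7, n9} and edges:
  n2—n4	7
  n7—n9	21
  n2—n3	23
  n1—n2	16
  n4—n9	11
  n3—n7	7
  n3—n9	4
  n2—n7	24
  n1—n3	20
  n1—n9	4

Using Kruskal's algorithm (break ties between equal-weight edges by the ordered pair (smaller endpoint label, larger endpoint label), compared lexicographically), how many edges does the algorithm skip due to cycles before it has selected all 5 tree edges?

Kruskal's algorithm — process edges by increasing weight (ties by edge label):
n1—n9 (4): add. Components now {n4} {n7} {n1,n9} {n2} {n3}
n3—n9 (4): add. Components now {n4} {n7} {n1,n3,n9} {n2}
n2—n4 (7): add. Components now {n2,n4} {n7} {n1,n3,n9}
n3—n7 (7): add. Components now {n2,n4} {n1,n3,n7,n9}
n4—n9 (11): add. Components now {n1,n2,n3,n4,n7,n9}
Edges rejected before the tree was complete: 0.

0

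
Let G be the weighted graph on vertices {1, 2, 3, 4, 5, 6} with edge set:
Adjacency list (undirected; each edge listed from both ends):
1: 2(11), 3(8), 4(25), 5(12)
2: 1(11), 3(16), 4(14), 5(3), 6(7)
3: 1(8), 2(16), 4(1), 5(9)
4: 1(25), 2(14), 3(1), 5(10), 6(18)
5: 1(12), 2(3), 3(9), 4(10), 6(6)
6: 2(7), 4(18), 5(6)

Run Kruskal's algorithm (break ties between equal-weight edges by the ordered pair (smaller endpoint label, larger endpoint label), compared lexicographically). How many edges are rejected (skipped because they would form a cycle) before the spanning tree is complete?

1

Sort edges by weight, then run Kruskal:
3—4 (1): add. Components now {1} {2} {3,4} {5} {6}
2—5 (3): add. Components now {1} {2,5} {3,4} {6}
5—6 (6): add. Components now {1} {2,5,6} {3,4}
2—6 (7): skip — 2 and 6 already connected.
1—3 (8): add. Components now {1,3,4} {2,5,6}
3—5 (9): add. Components now {1,2,3,4,5,6}
Edges rejected before the tree was complete: 1.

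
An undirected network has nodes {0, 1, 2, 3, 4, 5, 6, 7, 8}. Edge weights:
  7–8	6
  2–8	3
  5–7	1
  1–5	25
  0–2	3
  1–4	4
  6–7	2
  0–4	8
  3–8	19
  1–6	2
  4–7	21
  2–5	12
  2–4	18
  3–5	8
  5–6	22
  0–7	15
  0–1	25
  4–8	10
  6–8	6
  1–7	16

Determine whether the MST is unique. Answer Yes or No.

Kruskal: consider edges lightest-first.
5–7 (1): add — endpoints in different components.
1–6 (2): add — endpoints in different components.
6–7 (2): add — endpoints in different components.
0–2 (3): add — endpoints in different components.
2–8 (3): add — endpoints in different components.
1–4 (4): add — endpoints in different components.
6–8 (6): add — endpoints in different components.
7–8 (6): skip — 7 and 8 already connected.
0–4 (8): skip — 0 and 4 already connected.
3–5 (8): add — endpoints in different components.
Non-tree edge 7–8 has weight 6, equal to the heaviest edge on its tree cycle — swapping gives another MST of the same weight. Not unique.

No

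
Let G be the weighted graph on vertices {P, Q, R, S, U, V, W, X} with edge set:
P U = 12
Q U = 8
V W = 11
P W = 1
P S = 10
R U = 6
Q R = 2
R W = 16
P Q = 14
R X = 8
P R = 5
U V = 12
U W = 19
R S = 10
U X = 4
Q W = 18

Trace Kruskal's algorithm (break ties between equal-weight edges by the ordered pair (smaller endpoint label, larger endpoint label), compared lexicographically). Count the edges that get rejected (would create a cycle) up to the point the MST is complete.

Kruskal: consider edges lightest-first.
P W (1): add — endpoints in different components.
Q R (2): add — endpoints in different components.
U X (4): add — endpoints in different components.
P R (5): add — endpoints in different components.
R U (6): add — endpoints in different components.
Q U (8): skip — U and Q already connected.
R X (8): skip — R and X already connected.
P S (10): add — endpoints in different components.
R S (10): skip — S and R already connected.
V W (11): add — endpoints in different components.
Edges rejected before the tree was complete: 3.

3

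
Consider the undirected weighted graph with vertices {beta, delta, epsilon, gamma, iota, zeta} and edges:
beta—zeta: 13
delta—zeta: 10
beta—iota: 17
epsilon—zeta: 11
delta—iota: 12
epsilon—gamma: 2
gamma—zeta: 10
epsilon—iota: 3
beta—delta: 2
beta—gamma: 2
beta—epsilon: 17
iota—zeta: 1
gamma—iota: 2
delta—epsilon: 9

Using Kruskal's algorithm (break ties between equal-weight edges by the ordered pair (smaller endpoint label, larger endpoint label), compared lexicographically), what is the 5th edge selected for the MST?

Sort edges by weight, then run Kruskal:
iota—zeta (1): add — endpoints in different components.
beta—delta (2): add — endpoints in different components.
beta—gamma (2): add — endpoints in different components.
epsilon—gamma (2): add — endpoints in different components.
gamma—iota (2): add — endpoints in different components.
The 5th edge added is gamma—iota.

gamma-iota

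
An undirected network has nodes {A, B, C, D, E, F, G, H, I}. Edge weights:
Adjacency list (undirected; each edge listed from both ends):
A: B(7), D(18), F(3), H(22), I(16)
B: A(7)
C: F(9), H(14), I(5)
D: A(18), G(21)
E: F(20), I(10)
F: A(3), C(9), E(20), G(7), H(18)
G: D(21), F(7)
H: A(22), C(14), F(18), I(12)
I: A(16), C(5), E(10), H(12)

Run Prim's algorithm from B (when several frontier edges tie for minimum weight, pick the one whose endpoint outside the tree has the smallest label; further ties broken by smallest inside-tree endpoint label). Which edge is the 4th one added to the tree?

C-F

Prim, starting at B.
Step 1: cheapest edge leaving the tree is A-B (7); add A.
Step 2: cheapest edge leaving the tree is A-F (3); add F.
Step 3: cheapest edge leaving the tree is F-G (7); add G.
Step 4: cheapest edge leaving the tree is C-F (9); add C.
Step 5: cheapest edge leaving the tree is C-I (5); add I.
Step 6: cheapest edge leaving the tree is E-I (10); add E.
Step 7: cheapest edge leaving the tree is H-I (12); add H.
Step 8: cheapest edge leaving the tree is A-D (18); add D.
The 4th edge added is C-F.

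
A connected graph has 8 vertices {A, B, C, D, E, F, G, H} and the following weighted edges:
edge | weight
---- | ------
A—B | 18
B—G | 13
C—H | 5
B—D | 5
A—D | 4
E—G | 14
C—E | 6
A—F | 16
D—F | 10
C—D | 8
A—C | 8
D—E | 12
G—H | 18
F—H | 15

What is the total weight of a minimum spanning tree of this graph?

51

Sort edges by weight, then run Kruskal:
A—D (4): add — endpoints in different components.
B—D (5): add — endpoints in different components.
C—H (5): add — endpoints in different components.
C—E (6): add — endpoints in different components.
A—C (8): add — endpoints in different components.
C—D (8): skip — C and D already connected.
D—F (10): add — endpoints in different components.
D—E (12): skip — D and E already connected.
B—G (13): add — endpoints in different components.
MST edges: A—D, B—D, C—H, C—E, A—C, D—F, B—G; total weight 4+5+5+6+8+10+13 = 51.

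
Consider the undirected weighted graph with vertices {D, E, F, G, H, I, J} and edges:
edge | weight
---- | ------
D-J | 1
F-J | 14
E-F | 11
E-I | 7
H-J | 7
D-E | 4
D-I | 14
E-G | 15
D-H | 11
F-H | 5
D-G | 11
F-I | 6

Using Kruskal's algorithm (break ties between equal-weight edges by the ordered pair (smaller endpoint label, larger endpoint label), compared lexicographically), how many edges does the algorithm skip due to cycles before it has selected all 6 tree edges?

Sort edges by weight, then run Kruskal:
D-J (1): add — endpoints in different components.
D-E (4): add — endpoints in different components.
F-H (5): add — endpoints in different components.
F-I (6): add — endpoints in different components.
E-I (7): add — endpoints in different components.
H-J (7): skip — H and J already connected.
D-G (11): add — endpoints in different components.
Edges rejected before the tree was complete: 1.

1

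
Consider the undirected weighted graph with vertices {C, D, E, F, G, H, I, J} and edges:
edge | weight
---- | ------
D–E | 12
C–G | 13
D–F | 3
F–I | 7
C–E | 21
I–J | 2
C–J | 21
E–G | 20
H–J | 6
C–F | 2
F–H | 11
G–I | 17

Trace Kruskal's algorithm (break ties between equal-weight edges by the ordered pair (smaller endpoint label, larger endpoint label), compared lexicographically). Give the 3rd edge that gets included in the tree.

Kruskal's algorithm — process edges by increasing weight (ties by edge label):
C–F (2): add — endpoints in different components.
I–J (2): add — endpoints in different components.
D–F (3): add — endpoints in different components.
H–J (6): add — endpoints in different components.
F–I (7): add — endpoints in different components.
F–H (11): skip — F and H already connected.
D–E (12): add — endpoints in different components.
C–G (13): add — endpoints in different components.
The 3rd edge added is D–F.

D-F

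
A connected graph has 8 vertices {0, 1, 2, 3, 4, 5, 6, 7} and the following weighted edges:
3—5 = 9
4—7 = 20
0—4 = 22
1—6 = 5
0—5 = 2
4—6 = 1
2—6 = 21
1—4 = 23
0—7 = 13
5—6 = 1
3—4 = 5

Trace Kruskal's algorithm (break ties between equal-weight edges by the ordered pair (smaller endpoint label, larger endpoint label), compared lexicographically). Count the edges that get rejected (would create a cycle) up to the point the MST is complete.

2

Kruskal's algorithm — process edges by increasing weight (ties by edge label):
4—6 (1): add — endpoints in different components.
5—6 (1): add — endpoints in different components.
0—5 (2): add — endpoints in different components.
1—6 (5): add — endpoints in different components.
3—4 (5): add — endpoints in different components.
3—5 (9): skip — 3 and 5 already connected.
0—7 (13): add — endpoints in different components.
4—7 (20): skip — 4 and 7 already connected.
2—6 (21): add — endpoints in different components.
Edges rejected before the tree was complete: 2.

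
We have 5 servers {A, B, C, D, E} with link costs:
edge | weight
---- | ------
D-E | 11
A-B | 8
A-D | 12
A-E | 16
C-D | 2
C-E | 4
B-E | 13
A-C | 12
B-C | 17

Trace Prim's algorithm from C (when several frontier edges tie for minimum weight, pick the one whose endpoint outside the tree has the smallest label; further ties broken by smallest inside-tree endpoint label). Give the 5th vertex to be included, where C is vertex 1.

Prim, starting at C.
Step 1: frontier [C-D 2, C-E 4, A-C 12, B-C 17] → take C-D (2); add D.
Step 2: frontier [C-E 4, A-C 12, B-C 17, D-E 11, A-D 12] → take C-E (4); add E.
Step 3: frontier [A-C 12, B-C 17, A-D 12, B-E 13, A-E 16] → take A-C (12); add A.
Step 4: frontier [A-B 8, B-C 17, B-E 13] → take A-B (8); add B.
Vertex order: C, D, E, A, B. The 5th vertex is B.

B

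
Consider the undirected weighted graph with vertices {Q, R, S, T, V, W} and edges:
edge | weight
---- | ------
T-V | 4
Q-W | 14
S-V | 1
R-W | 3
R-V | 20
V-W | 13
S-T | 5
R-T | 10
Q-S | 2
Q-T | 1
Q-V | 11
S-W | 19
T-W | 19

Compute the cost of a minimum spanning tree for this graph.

17

Kruskal: consider edges lightest-first.
Q-T (1): add. Components now {Q,T} {W} {S} {V} {R}
S-V (1): add. Components now {Q,T} {W} {S,V} {R}
Q-S (2): add. Components now {Q,S,T,V} {W} {R}
R-W (3): add. Components now {Q,S,T,V} {R,W}
T-V (4): skip — V and T already connected.
S-T (5): skip — S and T already connected.
R-T (10): add. Components now {Q,R,S,T,V,W}
MST edges: Q-T, S-V, Q-S, R-W, R-T; total weight 1+1+2+3+10 = 17.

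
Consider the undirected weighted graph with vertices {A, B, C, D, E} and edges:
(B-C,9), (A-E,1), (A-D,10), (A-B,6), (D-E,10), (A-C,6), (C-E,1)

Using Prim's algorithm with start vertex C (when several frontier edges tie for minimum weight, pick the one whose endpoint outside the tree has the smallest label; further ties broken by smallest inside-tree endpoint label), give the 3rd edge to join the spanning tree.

A-B

Prim, starting at C.
Step 1: cheapest edge leaving the tree is C-E (1); add E.
Step 2: cheapest edge leaving the tree is A-E (1); add A.
Step 3: cheapest edge leaving the tree is A-B (6); add B.
Step 4: cheapest edge leaving the tree is A-D (10); add D.
The 3rd edge added is A-B.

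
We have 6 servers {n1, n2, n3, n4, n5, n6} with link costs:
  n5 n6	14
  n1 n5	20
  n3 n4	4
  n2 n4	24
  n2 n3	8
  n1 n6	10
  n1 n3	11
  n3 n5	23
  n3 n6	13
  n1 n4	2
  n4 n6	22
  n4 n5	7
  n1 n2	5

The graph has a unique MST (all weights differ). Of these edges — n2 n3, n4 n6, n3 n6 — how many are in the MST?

Kruskal: consider edges lightest-first.
n1 n4 (2): add — endpoints in different components.
n3 n4 (4): add — endpoints in different components.
n1 n2 (5): add — endpoints in different components.
n4 n5 (7): add — endpoints in different components.
n2 n3 (8): skip — n3 and n2 already connected.
n1 n6 (10): add — endpoints in different components.
MST edge set: {n1 n4, n3 n4, n1 n2, n4 n5, n1 n6}.
Of the listed edges, {} are in the MST → 0.

0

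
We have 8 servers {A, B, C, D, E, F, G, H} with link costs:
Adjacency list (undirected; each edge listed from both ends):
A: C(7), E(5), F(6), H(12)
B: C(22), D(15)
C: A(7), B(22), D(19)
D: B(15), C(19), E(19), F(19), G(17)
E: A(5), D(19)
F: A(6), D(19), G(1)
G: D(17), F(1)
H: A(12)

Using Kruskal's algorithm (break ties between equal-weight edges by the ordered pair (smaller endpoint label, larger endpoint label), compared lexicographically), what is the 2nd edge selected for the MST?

A-E

Sort edges by weight, then run Kruskal:
F–G (1): add — endpoints in different components.
A–E (5): add — endpoints in different components.
A–F (6): add — endpoints in different components.
A–C (7): add — endpoints in different components.
A–H (12): add — endpoints in different components.
B–D (15): add — endpoints in different components.
D–G (17): add — endpoints in different components.
The 2nd edge added is A–E.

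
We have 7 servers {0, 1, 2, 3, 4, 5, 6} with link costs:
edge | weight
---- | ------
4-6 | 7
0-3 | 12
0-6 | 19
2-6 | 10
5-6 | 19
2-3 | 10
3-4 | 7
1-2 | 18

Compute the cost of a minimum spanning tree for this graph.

73

Kruskal: consider edges lightest-first.
3-4 (7): add. Components now {0} {1} {2} {3,4} {5} {6}
4-6 (7): add. Components now {0} {1} {2} {3,4,6} {5}
2-3 (10): add. Components now {0} {1} {2,3,4,6} {5}
2-6 (10): skip — 2 and 6 already connected.
0-3 (12): add. Components now {0,2,3,4,6} {1} {5}
1-2 (18): add. Components now {0,1,2,3,4,6} {5}
0-6 (19): skip — 0 and 6 already connected.
5-6 (19): add. Components now {0,1,2,3,4,5,6}
MST edges: 3-4, 4-6, 2-3, 0-3, 1-2, 5-6; total weight 7+7+10+12+18+19 = 73.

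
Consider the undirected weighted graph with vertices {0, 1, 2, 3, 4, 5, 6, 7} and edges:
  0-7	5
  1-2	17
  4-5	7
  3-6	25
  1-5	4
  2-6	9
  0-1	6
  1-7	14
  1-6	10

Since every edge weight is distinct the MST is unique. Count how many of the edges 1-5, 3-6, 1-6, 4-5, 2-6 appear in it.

Kruskal's algorithm — process edges by increasing weight (ties by edge label):
1-5 (4): add — endpoints in different components.
0-7 (5): add — endpoints in different components.
0-1 (6): add — endpoints in different components.
4-5 (7): add — endpoints in different components.
2-6 (9): add — endpoints in different components.
1-6 (10): add — endpoints in different components.
1-7 (14): skip — 1 and 7 already connected.
1-2 (17): skip — 1 and 2 already connected.
3-6 (25): add — endpoints in different components.
MST edge set: {1-5, 0-7, 0-1, 4-5, 2-6, 1-6, 3-6}.
Of the listed edges, {1-5, 3-6, 1-6, 4-5, 2-6} are in the MST → 5.

5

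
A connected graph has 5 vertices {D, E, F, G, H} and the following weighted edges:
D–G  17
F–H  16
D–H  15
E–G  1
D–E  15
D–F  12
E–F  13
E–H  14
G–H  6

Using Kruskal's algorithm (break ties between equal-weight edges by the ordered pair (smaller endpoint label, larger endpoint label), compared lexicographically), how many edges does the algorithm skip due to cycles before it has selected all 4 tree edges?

0

Sort edges by weight, then run Kruskal:
E–G (1): add. Components now {D} {E,G} {F} {H}
G–H (6): add. Components now {D} {E,G,H} {F}
D–F (12): add. Components now {D,F} {E,G,H}
E–F (13): add. Components now {D,E,F,G,H}
Edges rejected before the tree was complete: 0.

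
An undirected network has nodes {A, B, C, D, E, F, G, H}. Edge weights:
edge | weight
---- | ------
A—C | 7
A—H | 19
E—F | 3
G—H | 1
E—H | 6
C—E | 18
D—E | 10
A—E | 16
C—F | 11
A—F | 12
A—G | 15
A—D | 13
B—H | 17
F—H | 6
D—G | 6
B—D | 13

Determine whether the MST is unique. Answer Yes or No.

Kruskal: consider edges lightest-first.
G—H (1): add — endpoints in different components.
E—F (3): add — endpoints in different components.
D—G (6): add — endpoints in different components.
E—H (6): add — endpoints in different components.
F—H (6): skip — F and H already connected.
A—C (7): add — endpoints in different components.
D—E (10): skip — D and E already connected.
C—F (11): add — endpoints in different components.
A—F (12): skip — A and F already connected.
A—D (13): skip — A and D already connected.
B—D (13): add — endpoints in different components.
Non-tree edge F—H has weight 6, equal to the heaviest edge on its tree cycle — swapping gives another MST of the same weight. Not unique.

No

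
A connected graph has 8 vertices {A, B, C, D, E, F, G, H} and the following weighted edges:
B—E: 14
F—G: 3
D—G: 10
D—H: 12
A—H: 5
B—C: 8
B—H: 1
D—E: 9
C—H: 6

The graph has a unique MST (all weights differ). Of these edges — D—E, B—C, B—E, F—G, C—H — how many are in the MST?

3

Kruskal's algorithm — process edges by increasing weight (ties by edge label):
B—H (1): add — endpoints in different components.
F—G (3): add — endpoints in different components.
A—H (5): add — endpoints in different components.
C—H (6): add — endpoints in different components.
B—C (8): skip — B and C already connected.
D—E (9): add — endpoints in different components.
D—G (10): add — endpoints in different components.
D—H (12): add — endpoints in different components.
MST edge set: {B—H, F—G, A—H, C—H, D—E, D—G, D—H}.
Of the listed edges, {D—E, F—G, C—H} are in the MST → 3.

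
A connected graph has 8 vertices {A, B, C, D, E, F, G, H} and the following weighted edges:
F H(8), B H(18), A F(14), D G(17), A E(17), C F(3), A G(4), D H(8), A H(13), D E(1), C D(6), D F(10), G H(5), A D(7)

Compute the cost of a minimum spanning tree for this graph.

44

Kruskal: consider edges lightest-first.
D E (1): add — endpoints in different components.
C F (3): add — endpoints in different components.
A G (4): add — endpoints in different components.
G H (5): add — endpoints in different components.
C D (6): add — endpoints in different components.
A D (7): add — endpoints in different components.
D H (8): skip — D and H already connected.
F H (8): skip — F and H already connected.
D F (10): skip — D and F already connected.
A H (13): skip — A and H already connected.
A F (14): skip — A and F already connected.
A E (17): skip — A and E already connected.
D G (17): skip — D and G already connected.
B H (18): add — endpoints in different components.
MST edges: D E, C F, A G, G H, C D, A D, B H; total weight 1+3+4+5+6+7+18 = 44.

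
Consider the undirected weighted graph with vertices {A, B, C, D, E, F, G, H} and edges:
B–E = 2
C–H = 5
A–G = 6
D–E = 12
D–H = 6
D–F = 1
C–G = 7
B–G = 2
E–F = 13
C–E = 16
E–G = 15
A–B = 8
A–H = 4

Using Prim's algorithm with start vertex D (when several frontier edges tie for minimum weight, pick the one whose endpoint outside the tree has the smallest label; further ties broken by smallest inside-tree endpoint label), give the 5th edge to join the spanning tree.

A-G

Prim's algorithm from D:
Step 1: cheapest edge leaving the tree is D–F (1); add F.
Step 2: cheapest edge leaving the tree is D–H (6); add H.
Step 3: cheapest edge leaving the tree is A–H (4); add A.
Step 4: cheapest edge leaving the tree is C–H (5); add C.
Step 5: cheapest edge leaving the tree is A–G (6); add G.
Step 6: cheapest edge leaving the tree is B–G (2); add B.
Step 7: cheapest edge leaving the tree is B–E (2); add E.
The 5th edge added is A–G.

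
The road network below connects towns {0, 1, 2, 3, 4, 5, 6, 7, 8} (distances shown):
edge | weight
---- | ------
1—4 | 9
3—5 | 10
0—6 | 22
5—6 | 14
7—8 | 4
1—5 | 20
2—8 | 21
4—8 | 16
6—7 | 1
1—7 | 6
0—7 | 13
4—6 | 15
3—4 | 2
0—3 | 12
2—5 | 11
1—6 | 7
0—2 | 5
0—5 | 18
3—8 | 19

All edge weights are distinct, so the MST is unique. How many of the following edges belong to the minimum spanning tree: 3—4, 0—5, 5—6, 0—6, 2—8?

1

Kruskal's algorithm — process edges by increasing weight (ties by edge label):
6—7 (1): add — endpoints in different components.
3—4 (2): add — endpoints in different components.
7—8 (4): add — endpoints in different components.
0—2 (5): add — endpoints in different components.
1—7 (6): add — endpoints in different components.
1—6 (7): skip — 1 and 6 already connected.
1—4 (9): add — endpoints in different components.
3—5 (10): add — endpoints in different components.
2—5 (11): add — endpoints in different components.
MST edge set: {6—7, 3—4, 7—8, 0—2, 1—7, 1—4, 3—5, 2—5}.
Of the listed edges, {3—4} are in the MST → 1.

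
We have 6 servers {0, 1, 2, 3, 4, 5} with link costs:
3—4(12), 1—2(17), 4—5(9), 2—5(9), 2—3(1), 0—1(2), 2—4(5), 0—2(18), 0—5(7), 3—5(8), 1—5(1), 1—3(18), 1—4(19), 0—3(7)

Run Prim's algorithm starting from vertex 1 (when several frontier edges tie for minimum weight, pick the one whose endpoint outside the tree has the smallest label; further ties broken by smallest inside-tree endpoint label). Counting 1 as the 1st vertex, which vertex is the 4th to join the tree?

3

Grow the tree from 1 using Prim:
Step 1: frontier [1—5 1, 0—1 2, 1—2 17, 1—3 18, 1—4 19] → take 1—5 (1); add 5.
Step 2: frontier [0—1 2, 1—2 17, 1—3 18, 1—4 19, 0—5 7, 3—5 8, 2—5 9, 4—5 9] → take 0—1 (2); add 0.
Step 3: frontier [0—3 7, 0—2 18, 1—2 17, 1—3 18, 1—4 19, 3—5 8, 2—5 9, 4—5 9] → take 0—3 (7); add 3.
Step 4: frontier [0—2 18, 1—2 17, 1—4 19, 2—3 1, 3—4 12, 2—5 9, 4—5 9] → take 2—3 (1); add 2.
Step 5: frontier [1—4 19, 2—4 5, 3—4 12, 4—5 9] → take 2—4 (5); add 4.
Vertex order: 1, 5, 0, 3, 2, 4. The 4th vertex is 3.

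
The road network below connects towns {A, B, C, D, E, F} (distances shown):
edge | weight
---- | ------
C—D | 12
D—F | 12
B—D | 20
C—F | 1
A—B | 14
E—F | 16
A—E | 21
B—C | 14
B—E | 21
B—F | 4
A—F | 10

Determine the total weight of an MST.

43

Grow the tree from B using Prim:
Step 1: cheapest edge leaving the tree is B—F (4); add F.
Step 2: cheapest edge leaving the tree is C—F (1); add C.
Step 3: cheapest edge leaving the tree is A—F (10); add A.
Step 4: cheapest edge leaving the tree is C—D (12); add D.
Step 5: cheapest edge leaving the tree is E—F (16); add E.
MST edges: B—F, C—F, A—F, C—D, E—F; total weight 4+1+10+12+16 = 43.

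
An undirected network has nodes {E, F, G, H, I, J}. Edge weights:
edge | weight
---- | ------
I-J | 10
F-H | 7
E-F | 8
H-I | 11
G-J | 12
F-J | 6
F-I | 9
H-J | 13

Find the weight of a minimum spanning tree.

Prim's algorithm from J:
Step 1: cheapest edge leaving the tree is F-J (6); add F.
Step 2: cheapest edge leaving the tree is F-H (7); add H.
Step 3: cheapest edge leaving the tree is E-F (8); add E.
Step 4: cheapest edge leaving the tree is F-I (9); add I.
Step 5: cheapest edge leaving the tree is G-J (12); add G.
MST edges: F-J, F-H, E-F, F-I, G-J; total weight 6+7+8+9+12 = 42.

42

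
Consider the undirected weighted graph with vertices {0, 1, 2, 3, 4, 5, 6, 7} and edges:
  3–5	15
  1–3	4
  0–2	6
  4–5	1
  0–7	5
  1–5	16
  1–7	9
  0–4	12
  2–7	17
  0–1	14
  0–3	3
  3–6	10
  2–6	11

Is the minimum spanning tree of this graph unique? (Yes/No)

Yes

Kruskal's algorithm — process edges by increasing weight (ties by edge label):
4–5 (1): add — endpoints in different components.
0–3 (3): add — endpoints in different components.
1–3 (4): add — endpoints in different components.
0–7 (5): add — endpoints in different components.
0–2 (6): add — endpoints in different components.
1–7 (9): skip — 1 and 7 already connected.
3–6 (10): add — endpoints in different components.
2–6 (11): skip — 2 and 6 already connected.
0–4 (12): add — endpoints in different components.
Every non-tree edge has weight strictly greater than the heaviest edge on the tree path between its endpoints, so the MST is unique.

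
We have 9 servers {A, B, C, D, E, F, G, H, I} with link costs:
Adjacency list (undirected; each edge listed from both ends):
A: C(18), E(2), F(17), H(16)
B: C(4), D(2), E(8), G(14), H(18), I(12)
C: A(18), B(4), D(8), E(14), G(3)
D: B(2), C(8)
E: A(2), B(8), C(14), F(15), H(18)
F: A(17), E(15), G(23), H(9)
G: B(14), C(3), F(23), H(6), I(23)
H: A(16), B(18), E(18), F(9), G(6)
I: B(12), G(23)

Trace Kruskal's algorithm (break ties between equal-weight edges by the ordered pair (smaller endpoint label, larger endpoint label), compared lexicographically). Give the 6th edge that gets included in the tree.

Sort edges by weight, then run Kruskal:
A E (2): add — endpoints in different components.
B D (2): add — endpoints in different components.
C G (3): add — endpoints in different components.
B C (4): add — endpoints in different components.
G H (6): add — endpoints in different components.
B E (8): add — endpoints in different components.
C D (8): skip — C and D already connected.
F H (9): add — endpoints in different components.
B I (12): add — endpoints in different components.
The 6th edge added is B E.

B-E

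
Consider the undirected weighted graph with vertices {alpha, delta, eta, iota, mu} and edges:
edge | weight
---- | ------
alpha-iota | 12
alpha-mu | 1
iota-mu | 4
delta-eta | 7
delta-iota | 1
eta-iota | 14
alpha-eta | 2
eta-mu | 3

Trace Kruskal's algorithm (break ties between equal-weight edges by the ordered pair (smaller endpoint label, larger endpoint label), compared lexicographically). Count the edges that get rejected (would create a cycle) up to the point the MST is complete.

Kruskal: consider edges lightest-first.
alpha-mu (1): add — endpoints in different components.
delta-iota (1): add — endpoints in different components.
alpha-eta (2): add — endpoints in different components.
eta-mu (3): skip — eta and mu already connected.
iota-mu (4): add — endpoints in different components.
Edges rejected before the tree was complete: 1.

1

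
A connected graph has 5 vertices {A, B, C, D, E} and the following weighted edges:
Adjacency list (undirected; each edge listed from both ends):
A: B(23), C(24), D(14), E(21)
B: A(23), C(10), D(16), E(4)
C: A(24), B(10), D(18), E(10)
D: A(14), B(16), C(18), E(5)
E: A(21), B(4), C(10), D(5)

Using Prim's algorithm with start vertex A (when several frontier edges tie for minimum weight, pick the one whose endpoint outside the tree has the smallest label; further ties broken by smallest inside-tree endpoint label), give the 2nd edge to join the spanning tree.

D-E

Prim, starting at A.
Step 1: cheapest edge leaving the tree is A–D (14); add D.
Step 2: cheapest edge leaving the tree is D–E (5); add E.
Step 3: cheapest edge leaving the tree is B–E (4); add B.
Step 4: cheapest edge leaving the tree is B–C (10); add C.
The 2nd edge added is D–E.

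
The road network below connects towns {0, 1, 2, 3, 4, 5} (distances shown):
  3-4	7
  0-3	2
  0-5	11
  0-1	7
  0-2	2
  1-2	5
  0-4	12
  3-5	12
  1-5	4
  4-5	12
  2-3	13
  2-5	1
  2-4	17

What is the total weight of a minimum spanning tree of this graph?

16

Kruskal's algorithm — process edges by increasing weight (ties by edge label):
2-5 (1): add. Components now {0} {1} {2,5} {3} {4}
0-2 (2): add. Components now {0,2,5} {1} {3} {4}
0-3 (2): add. Components now {0,2,3,5} {1} {4}
1-5 (4): add. Components now {0,1,2,3,5} {4}
1-2 (5): skip — 1 and 2 already connected.
0-1 (7): skip — 0 and 1 already connected.
3-4 (7): add. Components now {0,1,2,3,4,5}
MST edges: 2-5, 0-2, 0-3, 1-5, 3-4; total weight 1+2+2+4+7 = 16.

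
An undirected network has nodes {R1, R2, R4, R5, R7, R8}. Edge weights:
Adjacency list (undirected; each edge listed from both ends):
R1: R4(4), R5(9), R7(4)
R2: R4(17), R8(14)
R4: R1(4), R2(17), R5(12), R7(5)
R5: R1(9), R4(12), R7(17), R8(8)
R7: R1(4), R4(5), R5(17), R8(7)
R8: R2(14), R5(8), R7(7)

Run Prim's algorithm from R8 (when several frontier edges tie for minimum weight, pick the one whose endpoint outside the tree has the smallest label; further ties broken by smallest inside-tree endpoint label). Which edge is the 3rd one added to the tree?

Prim, starting at R8.
Step 1: cheapest edge leaving the tree is R7-R8 (7); add R7.
Step 2: cheapest edge leaving the tree is R1-R7 (4); add R1.
Step 3: cheapest edge leaving the tree is R1-R4 (4); add R4.
Step 4: cheapest edge leaving the tree is R5-R8 (8); add R5.
Step 5: cheapest edge leaving the tree is R2-R8 (14); add R2.
The 3rd edge added is R1-R4.

R1-R4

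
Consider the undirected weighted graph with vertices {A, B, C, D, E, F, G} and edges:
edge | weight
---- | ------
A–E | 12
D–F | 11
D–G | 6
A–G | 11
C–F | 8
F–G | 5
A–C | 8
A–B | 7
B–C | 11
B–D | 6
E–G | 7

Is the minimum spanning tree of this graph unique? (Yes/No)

Sort edges by weight, then run Kruskal:
F–G (5): add — endpoints in different components.
B–D (6): add — endpoints in different components.
D–G (6): add — endpoints in different components.
A–B (7): add — endpoints in different components.
E–G (7): add — endpoints in different components.
A–C (8): add — endpoints in different components.
Non-tree edge C–F has weight 8, equal to the heaviest edge on its tree cycle — swapping gives another MST of the same weight. Not unique.

No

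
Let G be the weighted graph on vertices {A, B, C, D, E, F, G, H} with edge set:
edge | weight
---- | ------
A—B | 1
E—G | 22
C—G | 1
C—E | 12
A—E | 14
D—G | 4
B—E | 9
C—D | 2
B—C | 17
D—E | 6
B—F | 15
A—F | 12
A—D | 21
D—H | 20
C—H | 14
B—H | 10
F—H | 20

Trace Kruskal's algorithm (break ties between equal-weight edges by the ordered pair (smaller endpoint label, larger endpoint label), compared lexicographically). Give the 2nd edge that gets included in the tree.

Kruskal: consider edges lightest-first.
A—B (1): add — endpoints in different components.
C—G (1): add — endpoints in different components.
C—D (2): add — endpoints in different components.
D—G (4): skip — D and G already connected.
D—E (6): add — endpoints in different components.
B—E (9): add — endpoints in different components.
B—H (10): add — endpoints in different components.
A—F (12): add — endpoints in different components.
The 2nd edge added is C—G.

C-G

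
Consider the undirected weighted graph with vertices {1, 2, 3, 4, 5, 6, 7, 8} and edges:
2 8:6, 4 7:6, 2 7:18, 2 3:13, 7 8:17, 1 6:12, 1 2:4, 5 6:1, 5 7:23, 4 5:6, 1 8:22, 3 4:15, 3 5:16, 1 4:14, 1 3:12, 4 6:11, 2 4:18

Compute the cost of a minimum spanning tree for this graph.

Kruskal: consider edges lightest-first.
5 6 (1): add — endpoints in different components.
1 2 (4): add — endpoints in different components.
2 8 (6): add — endpoints in different components.
4 5 (6): add — endpoints in different components.
4 7 (6): add — endpoints in different components.
4 6 (11): skip — 4 and 6 already connected.
1 3 (12): add — endpoints in different components.
1 6 (12): add — endpoints in different components.
MST edges: 5 6, 1 2, 2 8, 4 5, 4 7, 1 3, 1 6; total weight 1+4+6+6+6+12+12 = 47.

47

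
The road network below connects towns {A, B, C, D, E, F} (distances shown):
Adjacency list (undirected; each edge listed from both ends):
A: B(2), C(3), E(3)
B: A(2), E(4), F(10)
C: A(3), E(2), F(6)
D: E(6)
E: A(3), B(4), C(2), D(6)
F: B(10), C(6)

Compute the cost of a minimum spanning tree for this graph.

Kruskal's algorithm — process edges by increasing weight (ties by edge label):
A B (2): add — endpoints in different components.
C E (2): add — endpoints in different components.
A C (3): add — endpoints in different components.
A E (3): skip — A and E already connected.
B E (4): skip — B and E already connected.
C F (6): add — endpoints in different components.
D E (6): add — endpoints in different components.
MST edges: A B, C E, A C, C F, D E; total weight 2+2+3+6+6 = 19.

19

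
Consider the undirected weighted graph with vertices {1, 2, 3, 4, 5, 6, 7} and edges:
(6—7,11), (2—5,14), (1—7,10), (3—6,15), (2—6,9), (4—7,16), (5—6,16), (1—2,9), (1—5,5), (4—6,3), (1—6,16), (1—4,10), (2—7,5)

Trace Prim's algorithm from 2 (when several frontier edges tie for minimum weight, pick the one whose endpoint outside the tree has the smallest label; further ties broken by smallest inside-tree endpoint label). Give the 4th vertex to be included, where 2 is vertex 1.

Prim's algorithm from 2:
Step 1: frontier [2—7 5, 1—2 9, 2—6 9, 2—5 14] → take 2—7 (5); add 7.
Step 2: frontier [1—2 9, 2—6 9, 2—5 14, 1—7 10, 6—7 11, 4—7 16] → take 1—2 (9); add 1.
Step 3: frontier [1—5 5, 1—4 10, 1—6 16, 2—6 9, 2—5 14, 6—7 11, 4—7 16] → take 1—5 (5); add 5.
Step 4: frontier [1—4 10, 1—6 16, 2—6 9, 5—6 16, 6—7 11, 4—7 16] → take 2—6 (9); add 6.
Step 5: frontier [1—4 10, 4—6 3, 3—6 15, 4—7 16] → take 4—6 (3); add 4.
Step 6: frontier [3—6 15] → take 3—6 (15); add 3.
Vertex order: 2, 7, 1, 5, 6, 4, 3. The 4th vertex is 5.

5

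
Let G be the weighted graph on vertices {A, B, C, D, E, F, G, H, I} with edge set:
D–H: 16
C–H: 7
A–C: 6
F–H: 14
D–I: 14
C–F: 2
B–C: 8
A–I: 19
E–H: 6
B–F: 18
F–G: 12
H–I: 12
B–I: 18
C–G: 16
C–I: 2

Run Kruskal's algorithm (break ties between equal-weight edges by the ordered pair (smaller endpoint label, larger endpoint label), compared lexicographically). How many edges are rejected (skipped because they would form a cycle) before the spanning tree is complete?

1

Sort edges by weight, then run Kruskal:
C–F (2): add — endpoints in different components.
C–I (2): add — endpoints in different components.
A–C (6): add — endpoints in different components.
E–H (6): add — endpoints in different components.
C–H (7): add — endpoints in different components.
B–C (8): add — endpoints in different components.
F–G (12): add — endpoints in different components.
H–I (12): skip — H and I already connected.
D–I (14): add — endpoints in different components.
Edges rejected before the tree was complete: 1.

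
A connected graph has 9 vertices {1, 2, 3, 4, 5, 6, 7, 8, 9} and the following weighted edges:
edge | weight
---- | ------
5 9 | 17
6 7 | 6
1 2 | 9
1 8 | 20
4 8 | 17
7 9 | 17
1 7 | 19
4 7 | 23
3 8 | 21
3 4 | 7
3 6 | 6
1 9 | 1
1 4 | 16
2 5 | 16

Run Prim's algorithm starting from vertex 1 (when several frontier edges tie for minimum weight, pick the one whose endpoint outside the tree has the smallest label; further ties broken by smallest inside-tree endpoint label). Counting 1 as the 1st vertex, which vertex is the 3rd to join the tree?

2

Grow the tree from 1 using Prim:
Step 1: frontier [1 9 1, 1 2 9, 1 4 16, 1 7 19, 1 8 20] → take 1 9 (1); add 9.
Step 2: frontier [1 2 9, 1 4 16, 1 7 19, 1 8 20, 5 9 17, 7 9 17] → take 1 2 (9); add 2.
Step 3: frontier [1 4 16, 1 7 19, 1 8 20, 2 5 16, 5 9 17, 7 9 17] → take 1 4 (16); add 4.
Step 4: frontier [1 7 19, 1 8 20, 2 5 16, 3 4 7, 4 8 17, 4 7 23, 5 9 17, 7 9 17] → take 3 4 (7); add 3.
Step 5: frontier [1 7 19, 1 8 20, 2 5 16, 3 6 6, 3 8 21, 4 8 17, 4 7 23, 5 9 17, 7 9 17] → take 3 6 (6); add 6.
Step 6: frontier [1 7 19, 1 8 20, 2 5 16, 3 8 21, 4 8 17, 4 7 23, 6 7 6, 5 9 17, 7 9 17] → take 6 7 (6); add 7.
Step 7: frontier [1 8 20, 2 5 16, 3 8 21, 4 8 17, 5 9 17] → take 2 5 (16); add 5.
Step 8: frontier [1 8 20, 3 8 21, 4 8 17] → take 4 8 (17); add 8.
Vertex order: 1, 9, 2, 4, 3, 6, 7, 5, 8. The 3rd vertex is 2.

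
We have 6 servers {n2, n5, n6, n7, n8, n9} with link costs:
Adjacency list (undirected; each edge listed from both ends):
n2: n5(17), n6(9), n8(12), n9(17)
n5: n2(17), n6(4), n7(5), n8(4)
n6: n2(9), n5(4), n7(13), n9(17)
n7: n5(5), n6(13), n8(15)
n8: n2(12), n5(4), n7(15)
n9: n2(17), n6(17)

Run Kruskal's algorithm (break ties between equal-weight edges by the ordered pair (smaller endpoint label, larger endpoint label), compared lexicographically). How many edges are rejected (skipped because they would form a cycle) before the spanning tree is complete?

4

Sort edges by weight, then run Kruskal:
n5—n6 (4): add — endpoints in different components.
n5—n8 (4): add — endpoints in different components.
n5—n7 (5): add — endpoints in different components.
n2—n6 (9): add — endpoints in different components.
n2—n8 (12): skip — n2 and n8 already connected.
n6—n7 (13): skip — n7 and n6 already connected.
n7—n8 (15): skip — n7 and n8 already connected.
n2—n5 (17): skip — n2 and n5 already connected.
n2—n9 (17): add — endpoints in different components.
Edges rejected before the tree was complete: 4.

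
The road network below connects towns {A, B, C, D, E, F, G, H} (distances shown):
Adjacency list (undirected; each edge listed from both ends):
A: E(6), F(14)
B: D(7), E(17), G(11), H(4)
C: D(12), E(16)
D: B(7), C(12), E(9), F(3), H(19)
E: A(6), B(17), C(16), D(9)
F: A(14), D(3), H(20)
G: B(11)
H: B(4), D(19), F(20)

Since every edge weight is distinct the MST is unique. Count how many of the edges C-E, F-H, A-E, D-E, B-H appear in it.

Kruskal: consider edges lightest-first.
D-F (3): add — endpoints in different components.
B-H (4): add — endpoints in different components.
A-E (6): add — endpoints in different components.
B-D (7): add — endpoints in different components.
D-E (9): add — endpoints in different components.
B-G (11): add — endpoints in different components.
C-D (12): add — endpoints in different components.
MST edge set: {D-F, B-H, A-E, B-D, D-E, B-G, C-D}.
Of the listed edges, {A-E, D-E, B-H} are in the MST → 3.

3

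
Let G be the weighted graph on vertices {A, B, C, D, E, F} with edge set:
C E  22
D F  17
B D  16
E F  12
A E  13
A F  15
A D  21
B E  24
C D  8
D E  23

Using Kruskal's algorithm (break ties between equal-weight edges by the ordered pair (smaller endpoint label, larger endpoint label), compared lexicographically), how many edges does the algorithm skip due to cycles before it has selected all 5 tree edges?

1

Kruskal: consider edges lightest-first.
C D (8): add. Components now {A} {B} {C,D} {E} {F}
E F (12): add. Components now {A} {B} {C,D} {E,F}
A E (13): add. Components now {A,E,F} {B} {C,D}
A F (15): skip — A and F already connected.
B D (16): add. Components now {A,E,F} {B,C,D}
D F (17): add. Components now {A,B,C,D,E,F}
Edges rejected before the tree was complete: 1.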